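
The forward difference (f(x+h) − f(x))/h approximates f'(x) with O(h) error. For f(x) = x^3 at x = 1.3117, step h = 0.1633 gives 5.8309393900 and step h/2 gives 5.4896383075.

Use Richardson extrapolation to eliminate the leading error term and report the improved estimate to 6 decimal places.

With r = 1 the leading error scales as h^1, so the weight is 2^1 = 2.
Numerator 2 × A(h/2) − A(h) = 2 × 5.4896383075 − 5.8309393900 = 5.1483372250
Divide by 2^1 − 1 = 1.
5.1483372250 ÷ 1 = 5.1483372250
Shift from A(h/2): −0.3413010825.

5.148337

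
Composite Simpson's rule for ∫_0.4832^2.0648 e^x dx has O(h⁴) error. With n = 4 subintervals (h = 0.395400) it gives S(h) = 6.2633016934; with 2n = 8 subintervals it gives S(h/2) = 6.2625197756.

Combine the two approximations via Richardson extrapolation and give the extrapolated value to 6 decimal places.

r = 4: numerator weight 16, denominator 15.
Difference of the inputs: 6.2625197756 − 6.2633016934 = -0.0007819178
Correction (A(h/2) − A(h))/(16 − 1) = (-0.0007819178)/15 = -0.0000521279
R = A(h/2) + (A(h/2) − A(h))/15 = 6.2625197756 − 0.0000521279 = 6.2624676477
Shift from A(h/2): −0.0000521279.

6.262468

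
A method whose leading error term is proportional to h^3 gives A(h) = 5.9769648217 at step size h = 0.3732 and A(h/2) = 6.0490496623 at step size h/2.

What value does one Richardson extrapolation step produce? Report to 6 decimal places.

The method has order 3: 2^3 = 8.
8×6.0490496623 = 48.3923972984; 48.3923972984 − 5.9769648217 = 42.4154324767
42.4154324767 ÷ 7 = 6.0593474967

6.059347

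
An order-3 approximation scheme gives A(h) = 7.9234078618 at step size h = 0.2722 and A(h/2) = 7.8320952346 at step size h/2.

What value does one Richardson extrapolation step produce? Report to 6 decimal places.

7.819051

With r = 3 the leading error scales as h^3, so the weight is 2^3 = 8.
2^3·A(h/2) = 62.6567618768; minus A(h) gives 54.7333540150.
Denominator 8 − 1 = 7.
Extrapolated: 54.7333540150 / 7 = 7.8190505736
Gap between inputs: 9.131e-02; correction applied: −0.0130446610.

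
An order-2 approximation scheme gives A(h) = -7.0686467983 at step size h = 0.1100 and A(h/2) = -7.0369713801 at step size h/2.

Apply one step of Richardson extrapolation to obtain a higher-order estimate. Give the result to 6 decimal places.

-7.026413

Error is O(h^2); halving h shrinks it by 2^2 = 4.
4·(-7.0369713801) = -28.1478855204; (-28.1478855204) − (-7.0686467983) = -21.0792387221
Denominator 4 − 1 = 3.
Result: -7.0264129074
Shift from A(h/2): +0.0105584727.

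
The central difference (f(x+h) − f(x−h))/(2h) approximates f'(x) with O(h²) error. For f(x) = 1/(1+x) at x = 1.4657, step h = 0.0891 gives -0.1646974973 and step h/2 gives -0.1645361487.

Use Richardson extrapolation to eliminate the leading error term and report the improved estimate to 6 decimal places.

-0.164482

Method order is 2; weight 2^2 = 4.
4 × (-0.1645361487) = -0.6581445948; subtract (-0.1646974973) → -0.4934470975
(4 × (-0.1645361487) − (-0.1646974973))/(4 − 1) = -0.1644823658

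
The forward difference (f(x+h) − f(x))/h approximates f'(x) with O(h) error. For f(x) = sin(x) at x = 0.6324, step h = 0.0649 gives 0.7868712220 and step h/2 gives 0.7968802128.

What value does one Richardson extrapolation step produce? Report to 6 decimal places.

0.806889

The method has order 1: 2^1 = 2.
2×0.7968802128 = 1.5937604256; subtract 0.7868712220 → 0.8068892036
R = 0.8068892036/1 = 0.8068892036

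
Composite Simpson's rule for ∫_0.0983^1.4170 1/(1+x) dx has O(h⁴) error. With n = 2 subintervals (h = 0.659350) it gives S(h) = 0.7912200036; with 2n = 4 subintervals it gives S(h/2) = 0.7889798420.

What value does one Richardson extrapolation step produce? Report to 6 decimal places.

0.788830

r = 4: numerator weight 16, denominator 15.
Numerator 16·A(h/2) − A(h) = 16·0.7889798420 − 0.7912200036 = 11.8324574684
(16·0.7889798420 − 0.7912200036)/(16 − 1) = 0.7888304979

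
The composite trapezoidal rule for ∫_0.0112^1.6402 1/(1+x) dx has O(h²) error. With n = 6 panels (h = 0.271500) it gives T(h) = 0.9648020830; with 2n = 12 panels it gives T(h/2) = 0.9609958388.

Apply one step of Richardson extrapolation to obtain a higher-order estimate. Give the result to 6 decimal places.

The method has order 2: 2^2 = 4.
4·0.9609958388 = 3.8439833552; 3.8439833552 − 0.9648020830 = 2.8791812722
R = 2.8791812722/3 = 0.9597270907
Gap between inputs: 3.806e-03; correction applied: −0.0012687481.

0.959727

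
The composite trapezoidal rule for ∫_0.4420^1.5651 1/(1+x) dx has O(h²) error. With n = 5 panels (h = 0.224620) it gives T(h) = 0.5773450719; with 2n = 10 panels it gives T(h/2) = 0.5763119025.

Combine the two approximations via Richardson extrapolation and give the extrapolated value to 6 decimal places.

Order 2 gives 2^r = 4 and 2^r − 1 = 3.
Numerator 4×A(h/2) − A(h) = 4×0.5763119025 − 0.5773450719 = 1.7279025381
Divide by 2^2 − 1 = 3.
Extrapolated: 1.7279025381 / 3 = 0.5759675127

0.575968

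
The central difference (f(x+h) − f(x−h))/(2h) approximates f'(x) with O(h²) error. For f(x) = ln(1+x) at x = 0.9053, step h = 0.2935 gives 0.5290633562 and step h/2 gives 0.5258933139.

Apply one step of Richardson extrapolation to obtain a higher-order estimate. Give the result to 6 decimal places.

0.524837

The method has order 2: 2^2 = 4.
Difference of the inputs: 0.5258933139 − 0.5290633562 = -0.0031700423
Divide by 2^2 − 1 = 3: (-0.0031700423)/3 = -0.0010566808
R = A(h/2) + (A(h/2) − A(h))/3 = 0.5258933139 − 0.0010566808 = 0.5248366331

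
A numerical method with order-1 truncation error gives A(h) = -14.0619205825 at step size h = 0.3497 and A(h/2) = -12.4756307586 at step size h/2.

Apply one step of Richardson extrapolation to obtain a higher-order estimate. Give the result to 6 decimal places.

With r = 1 the leading error scales as h^1, so the weight is 2^1 = 2.
Weighted: (-24.9512615172) − (-14.0619205825) = -10.8893409347
R = (-10.8893409347)/1 = -10.8893409347
Shift from A(h/2): +1.5862898239.

-10.889341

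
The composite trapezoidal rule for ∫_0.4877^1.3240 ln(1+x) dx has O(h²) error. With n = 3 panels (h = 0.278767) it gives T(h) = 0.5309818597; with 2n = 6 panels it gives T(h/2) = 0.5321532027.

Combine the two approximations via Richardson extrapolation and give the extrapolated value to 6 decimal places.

Leading term ∝ h^2; use weight 4 = 2^2.
A(h/2) − A(h) = 0.5321532027 − 0.5309818597 = 0.0011713430
Correction (A(h/2) − A(h))/(4 − 1) = 0.0011713430/3 = 0.0003904477
R = 0.5321532027 + 0.0003904477 = 0.5325436504

0.532544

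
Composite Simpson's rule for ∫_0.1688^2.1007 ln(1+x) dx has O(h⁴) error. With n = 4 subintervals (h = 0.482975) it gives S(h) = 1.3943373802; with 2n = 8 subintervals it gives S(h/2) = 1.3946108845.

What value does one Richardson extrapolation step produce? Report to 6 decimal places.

1.394629

Leading term ∝ h^4; use weight 16 = 2^4.
16*1.3946108845 − 1.3943373802 = 20.9194367718
Extrapolated: 20.9194367718 / 15 = 1.3946291181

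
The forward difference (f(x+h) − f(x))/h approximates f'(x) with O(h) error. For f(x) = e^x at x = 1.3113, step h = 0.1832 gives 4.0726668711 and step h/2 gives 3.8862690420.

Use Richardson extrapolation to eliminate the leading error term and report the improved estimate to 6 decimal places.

Method order is 1; weight 2^1 = 2.
2 × 3.8862690420 = 7.7725380840; 7.7725380840 − 4.0726668711 = 3.6998712129
(2 × 3.8862690420 − 4.0726668711)/(2 − 1) = 3.6998712129

3.699871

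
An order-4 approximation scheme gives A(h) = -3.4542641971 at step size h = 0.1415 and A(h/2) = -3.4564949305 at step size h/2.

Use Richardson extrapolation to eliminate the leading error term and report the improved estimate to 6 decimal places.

Order 4 gives 2^r = 16 and 2^r − 1 = 15.
Top: 16(-3.4564949305) − (-3.4542641971) = -51.8496546909
Denominator 16 − 1 = 15.
Extrapolated: (-51.8496546909) / 15 = -3.4566436461

-3.456644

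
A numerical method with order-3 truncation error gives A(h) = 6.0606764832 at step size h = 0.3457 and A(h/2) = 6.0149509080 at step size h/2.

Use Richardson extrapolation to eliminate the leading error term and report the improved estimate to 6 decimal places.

6.008419

The method has order 3: 2^3 = 8.
8*6.0149509080 = 48.1196072640; 48.1196072640 − 6.0606764832 = 42.0589307808
Extrapolated: 42.0589307808 / 7 = 6.0084186830
Shift from A(h/2): −0.0065322250.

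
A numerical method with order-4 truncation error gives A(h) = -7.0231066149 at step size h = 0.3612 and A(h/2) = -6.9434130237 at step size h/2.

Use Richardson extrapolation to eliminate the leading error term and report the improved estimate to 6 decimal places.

Error is O(h^4); halving h shrinks it by 2^4 = 16.
16*(-6.9434130237) − (-7.0231066149) = -104.0715017643
R = (-104.0715017643)/15 = -6.9381001176

-6.938100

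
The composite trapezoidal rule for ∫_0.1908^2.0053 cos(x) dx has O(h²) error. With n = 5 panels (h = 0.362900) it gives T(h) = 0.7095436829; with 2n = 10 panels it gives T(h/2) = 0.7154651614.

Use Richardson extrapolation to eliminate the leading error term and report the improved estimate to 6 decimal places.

Order 2 gives 2^r = 4 and 2^r − 1 = 3.
4×0.7154651614 = 2.8618606456; subtract 0.7095436829 → 2.1523169627
Divide by 2^2 − 1 = 3.
R = 2.1523169627/3 = 0.7174389876

0.717439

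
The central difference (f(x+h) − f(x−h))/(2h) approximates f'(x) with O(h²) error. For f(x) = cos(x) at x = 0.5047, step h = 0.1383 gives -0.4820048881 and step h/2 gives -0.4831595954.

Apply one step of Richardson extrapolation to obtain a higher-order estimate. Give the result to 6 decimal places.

r = 2: numerator weight 4, denominator 3.
A(h/2) − A(h) = -0.4831595954 − (-0.4820048881) = -0.0011547073
Correction (A(h/2) − A(h))/(4 − 1) = (-0.0011547073)/3 = -0.0003849024
R = A(h/2) + (A(h/2) − A(h))/3 = -0.4831595954 − 0.0003849024 = -0.4835444978

-0.483544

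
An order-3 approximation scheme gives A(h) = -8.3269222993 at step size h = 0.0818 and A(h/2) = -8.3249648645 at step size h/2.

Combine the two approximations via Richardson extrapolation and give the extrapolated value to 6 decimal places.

-8.324685

r = 3, so 2^r = 8.
Difference of the inputs: -8.3249648645 − (-8.3269222993) = 0.0019574348
Correction (A(h/2) − A(h))/(8 − 1) = 0.0019574348/7 = 0.0002796335
R = A(h/2) + (A(h/2) − A(h))/7 = -8.3249648645 + 0.0002796335 = -8.3246852310
Shift from A(h/2): +0.0002796335.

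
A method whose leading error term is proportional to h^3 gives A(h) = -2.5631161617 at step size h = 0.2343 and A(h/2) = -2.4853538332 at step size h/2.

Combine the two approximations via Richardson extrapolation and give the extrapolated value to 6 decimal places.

-2.474245

Error is O(h^3); halving h shrinks it by 2^3 = 8.
2^3 × A(h/2) = -19.8828306656; minus A(h) gives -17.3197145039.
(-17.3197145039) ÷ 7 = -2.4742449291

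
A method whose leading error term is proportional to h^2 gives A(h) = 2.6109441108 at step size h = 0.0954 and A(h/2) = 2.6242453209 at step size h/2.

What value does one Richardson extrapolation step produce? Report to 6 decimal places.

r = 2: numerator weight 4, denominator 3.
4×2.6242453209 = 10.4969812836; 10.4969812836 − 2.6109441108 = 7.8860371728
Divide by 2^2 − 1 = 3.
R = 7.8860371728/3 = 2.6286790576

2.628679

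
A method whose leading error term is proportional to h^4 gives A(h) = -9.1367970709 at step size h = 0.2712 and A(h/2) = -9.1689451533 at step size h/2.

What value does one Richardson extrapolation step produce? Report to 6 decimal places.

r = 4: numerator weight 16, denominator 15.
A(h/2) − A(h) = -9.1689451533 − (-9.1367970709) = -0.0321480824
Correction (A(h/2) − A(h))/(16 − 1) = (-0.0321480824)/15 = -0.0021432055
R = A(h/2) + (A(h/2) − A(h))/15 = -9.1689451533 − 0.0021432055 = -9.1710883588
Correction |R − A(h/2)| = 2.143e-03; gap |A(h/2) − A(h)| = 3.215e-02.

-9.171088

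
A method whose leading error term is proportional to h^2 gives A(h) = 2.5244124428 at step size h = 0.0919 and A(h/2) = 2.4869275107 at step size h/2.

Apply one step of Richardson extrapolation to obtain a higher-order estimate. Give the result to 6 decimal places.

2.474433

With r = 2 the leading error scales as h^2, so the weight is 2^2 = 4.
2^2*A(h/2) = 9.9477100428; minus A(h) gives 7.4232976000.
Divide by 2^2 − 1 = 3.
So the Richardson estimate is 2.4744325333.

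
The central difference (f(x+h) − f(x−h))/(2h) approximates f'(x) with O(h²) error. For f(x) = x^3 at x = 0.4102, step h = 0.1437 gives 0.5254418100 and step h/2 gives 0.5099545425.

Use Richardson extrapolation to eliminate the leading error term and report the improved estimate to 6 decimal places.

0.504792

r = 2: numerator weight 4, denominator 3.
Top: 4(0.5099545425) − (0.5254418100) = 1.5143763600
Extrapolated: 1.5143763600 / 3 = 0.5047921200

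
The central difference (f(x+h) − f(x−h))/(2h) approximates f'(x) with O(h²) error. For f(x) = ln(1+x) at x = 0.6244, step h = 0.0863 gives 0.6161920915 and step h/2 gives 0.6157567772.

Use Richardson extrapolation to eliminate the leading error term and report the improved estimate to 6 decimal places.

0.615612

The method has order 2: 2^2 = 4.
4*0.6157567772 − 0.6161920915 = 1.8468350173
Denominator 4 − 1 = 3.
So the Richardson estimate is 0.6156116724.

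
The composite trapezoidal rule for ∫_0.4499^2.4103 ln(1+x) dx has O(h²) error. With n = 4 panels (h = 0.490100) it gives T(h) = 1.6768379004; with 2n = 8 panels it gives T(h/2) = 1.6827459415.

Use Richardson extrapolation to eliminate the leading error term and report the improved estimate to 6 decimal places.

r = 2: numerator weight 4, denominator 3.
4*1.6827459415 − 1.6768379004 = 5.0541458656
Divide by 2^2 − 1 = 3.
Result: 1.6847152885
Gap between inputs: 5.908e-03; correction applied: +0.0019693470.

1.684715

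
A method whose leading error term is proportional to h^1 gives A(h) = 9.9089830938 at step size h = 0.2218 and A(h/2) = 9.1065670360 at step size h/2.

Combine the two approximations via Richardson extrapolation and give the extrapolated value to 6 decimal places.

The method has order 1: 2^1 = 2.
2 × 9.1065670360 − 9.9089830938 = 8.3041509782
Denominator 2 − 1 = 1.
R = 8.3041509782/1 = 8.3041509782
Shift from A(h/2): −0.8024160578.

8.304151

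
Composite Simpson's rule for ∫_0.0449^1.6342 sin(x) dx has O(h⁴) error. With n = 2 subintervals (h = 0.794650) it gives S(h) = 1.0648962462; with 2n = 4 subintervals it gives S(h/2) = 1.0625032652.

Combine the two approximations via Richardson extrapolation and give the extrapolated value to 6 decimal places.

1.062344

Method order is 4; weight 2^4 = 16.
Numerator 16*A(h/2) − A(h) = 16*1.0625032652 − 1.0648962462 = 15.9351559970
R = 15.9351559970/15 = 1.0623437331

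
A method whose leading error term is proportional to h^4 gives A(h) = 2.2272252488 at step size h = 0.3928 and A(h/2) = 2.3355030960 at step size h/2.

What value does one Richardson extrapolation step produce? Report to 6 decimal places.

r = 4, so 2^r = 16.
16 × 2.3355030960 − 2.2272252488 = 35.1408242872
Divide by 2^4 − 1 = 15.
So the Richardson estimate is 2.3427216191.

2.342722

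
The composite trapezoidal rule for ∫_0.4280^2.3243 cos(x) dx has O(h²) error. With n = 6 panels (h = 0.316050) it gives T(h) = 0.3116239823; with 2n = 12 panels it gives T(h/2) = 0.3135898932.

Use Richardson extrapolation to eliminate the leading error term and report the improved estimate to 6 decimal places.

0.314245

r = 2: numerator weight 4, denominator 3.
4*0.3135898932 = 1.2543595728; 1.2543595728 − 0.3116239823 = 0.9427355905
Divide by 2^2 − 1 = 3.
So the Richardson estimate is 0.3142451968.
Correction |R − A(h/2)| = 6.553e-04; gap |A(h/2) − A(h)| = 1.966e-03.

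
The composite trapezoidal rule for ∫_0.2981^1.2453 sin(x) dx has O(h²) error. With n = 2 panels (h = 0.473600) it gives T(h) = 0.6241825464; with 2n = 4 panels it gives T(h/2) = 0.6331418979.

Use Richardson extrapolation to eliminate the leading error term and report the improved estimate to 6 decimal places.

Leading term ∝ h^2; use weight 4 = 2^2.
Numerator 4·A(h/2) − A(h) = 4·0.6331418979 − 0.6241825464 = 1.9083850452
R = 1.9083850452/3 = 0.6361283484
Gap between inputs: 8.959e-03; correction applied: +0.0029864505.

0.636128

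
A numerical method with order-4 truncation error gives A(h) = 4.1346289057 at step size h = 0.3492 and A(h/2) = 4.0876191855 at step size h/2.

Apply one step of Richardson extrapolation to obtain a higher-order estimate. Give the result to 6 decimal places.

4.084485

Leading term ∝ h^4; use weight 16 = 2^4.
16*4.0876191855 = 65.4019069680; 65.4019069680 − 4.1346289057 = 61.2672780623
(16*4.0876191855 − 4.1346289057)/(16 − 1) = 4.0844852042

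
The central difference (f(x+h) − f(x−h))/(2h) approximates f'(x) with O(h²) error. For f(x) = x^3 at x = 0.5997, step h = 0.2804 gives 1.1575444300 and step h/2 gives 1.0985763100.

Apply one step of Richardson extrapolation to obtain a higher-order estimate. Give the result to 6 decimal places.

1.078920

r = 2, so 2^r = 4.
2^2*A(h/2) = 4.3943052400; minus A(h) gives 3.2367608100.
(4*1.0985763100 − 1.1575444300)/(4 − 1) = 1.0789202700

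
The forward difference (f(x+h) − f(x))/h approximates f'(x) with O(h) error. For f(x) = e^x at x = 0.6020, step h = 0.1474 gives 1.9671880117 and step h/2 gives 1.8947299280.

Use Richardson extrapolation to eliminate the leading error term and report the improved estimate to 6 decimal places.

r = 1, so 2^r = 2.
2 × 1.8947299280 = 3.7894598560; subtract 1.9671880117 → 1.8222718443
Denominator 2 − 1 = 1.
1.8222718443 ÷ 1 = 1.8222718443

1.822272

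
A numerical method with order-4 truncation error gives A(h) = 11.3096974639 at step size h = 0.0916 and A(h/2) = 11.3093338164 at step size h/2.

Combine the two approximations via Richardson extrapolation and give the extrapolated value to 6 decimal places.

11.309310

With r = 4 the leading error scales as h^4, so the weight is 2^4 = 16.
Numerator 16×A(h/2) − A(h) = 16×11.3093338164 − 11.3096974639 = 169.6396435985
Denominator 16 − 1 = 15.
Extrapolated: 169.6396435985 / 15 = 11.3093095732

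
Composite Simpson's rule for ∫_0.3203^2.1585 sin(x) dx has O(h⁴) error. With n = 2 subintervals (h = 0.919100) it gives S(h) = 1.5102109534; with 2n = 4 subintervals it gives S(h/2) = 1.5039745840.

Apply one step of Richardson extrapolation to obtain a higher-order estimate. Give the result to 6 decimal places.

1.503559

Order 4 gives 2^r = 16 and 2^r − 1 = 15.
16·1.5039745840 = 24.0635933440; subtract 1.5102109534 → 22.5533823906
R = 22.5533823906/15 = 1.5035588260
Correction |R − A(h/2)| = 4.158e-04; gap |A(h/2) − A(h)| = 6.236e-03.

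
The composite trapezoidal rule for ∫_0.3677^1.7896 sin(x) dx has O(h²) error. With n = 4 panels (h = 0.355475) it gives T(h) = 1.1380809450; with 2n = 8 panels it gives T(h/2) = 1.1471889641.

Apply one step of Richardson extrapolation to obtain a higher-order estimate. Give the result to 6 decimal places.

The method has order 2: 2^2 = 4.
Difference of the inputs: 1.1471889641 − 1.1380809450 = 0.0091080191
Divide by 2^2 − 1 = 3: 0.0091080191/3 = 0.0030360064
R = 1.1471889641 + 0.0030360064 = 1.1502249705

1.150225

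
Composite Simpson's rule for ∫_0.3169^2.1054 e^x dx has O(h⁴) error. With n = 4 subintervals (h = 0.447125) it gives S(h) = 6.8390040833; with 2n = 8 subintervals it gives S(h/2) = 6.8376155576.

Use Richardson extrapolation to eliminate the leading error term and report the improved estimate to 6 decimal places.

Method order is 4; weight 2^4 = 16.
2^4×A(h/2) = 109.4018489216; minus A(h) gives 102.5628448383.
R = 102.5628448383/15 = 6.8375229892

6.837523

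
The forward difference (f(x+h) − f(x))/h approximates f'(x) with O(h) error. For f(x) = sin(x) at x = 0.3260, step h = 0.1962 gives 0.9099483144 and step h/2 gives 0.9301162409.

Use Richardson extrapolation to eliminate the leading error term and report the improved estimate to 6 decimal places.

0.950284

r = 1, so 2^r = 2.
Weighted: 1.8602324818 − 0.9099483144 = 0.9502841674
Denominator 2 − 1 = 1.
(2 × 0.9301162409 − 0.9099483144)/(2 − 1) = 0.9502841674
Correction |R − A(h/2)| = 2.017e-02; gap |A(h/2) − A(h)| = 2.017e-02.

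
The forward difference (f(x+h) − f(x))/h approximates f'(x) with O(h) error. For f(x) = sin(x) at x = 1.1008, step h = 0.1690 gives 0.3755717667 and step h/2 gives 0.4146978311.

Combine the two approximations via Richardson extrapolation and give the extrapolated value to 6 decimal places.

0.453824

The method has order 1: 2^1 = 2.
A(h/2) − A(h) = 0.4146978311 − 0.3755717667 = 0.0391260644
Correction (A(h/2) − A(h))/(2 − 1) = 0.0391260644/1 = 0.0391260644
R = 0.4146978311 + 0.0391260644 = 0.4538238955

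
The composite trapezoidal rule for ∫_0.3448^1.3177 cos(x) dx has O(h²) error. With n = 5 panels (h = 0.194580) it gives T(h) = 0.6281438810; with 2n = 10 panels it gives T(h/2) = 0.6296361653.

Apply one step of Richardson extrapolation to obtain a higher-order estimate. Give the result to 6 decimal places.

0.630134

Leading term ∝ h^2; use weight 4 = 2^2.
Numerator 4 × A(h/2) − A(h) = 4 × 0.6296361653 − 0.6281438810 = 1.8904007802
Denominator 4 − 1 = 3.
So the Richardson estimate is 0.6301335934.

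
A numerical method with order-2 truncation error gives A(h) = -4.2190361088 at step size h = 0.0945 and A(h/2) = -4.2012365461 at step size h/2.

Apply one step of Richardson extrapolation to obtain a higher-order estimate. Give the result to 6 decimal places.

-4.195303

Method order is 2; weight 2^2 = 4.
A(h/2) − A(h) = -4.2012365461 − (-4.2190361088) = 0.0177995627
Divide by 2^2 − 1 = 3: 0.0177995627/3 = 0.0059331876
R = -4.2012365461 + 0.0059331876 = -4.1953033585
Gap between inputs: 1.780e-02; correction applied: +0.0059331876.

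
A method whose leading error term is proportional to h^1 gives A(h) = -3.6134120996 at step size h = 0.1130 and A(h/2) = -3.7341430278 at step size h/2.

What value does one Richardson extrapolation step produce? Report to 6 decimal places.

Error is O(h^1); halving h shrinks it by 2^1 = 2.
Weighted: (-7.4682860556) − (-3.6134120996) = -3.8548739560
R = (-3.8548739560)/1 = -3.8548739560
Gap between inputs: 1.207e-01; correction applied: −0.1207309282.

-3.854874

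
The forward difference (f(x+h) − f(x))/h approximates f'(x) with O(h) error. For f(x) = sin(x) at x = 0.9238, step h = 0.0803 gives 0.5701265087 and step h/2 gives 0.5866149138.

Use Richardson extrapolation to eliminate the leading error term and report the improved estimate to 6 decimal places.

Order 1 gives 2^r = 2 and 2^r − 1 = 1.
Numerator 2×A(h/2) − A(h) = 2×0.5866149138 − 0.5701265087 = 0.6031033189
Extrapolated: 0.6031033189 / 1 = 0.6031033189
Shift from A(h/2): +0.0164884051.

0.603103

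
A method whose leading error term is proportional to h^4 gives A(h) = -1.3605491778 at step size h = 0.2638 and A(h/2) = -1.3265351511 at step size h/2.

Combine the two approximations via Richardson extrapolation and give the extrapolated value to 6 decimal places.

Method order is 4; weight 2^4 = 16.
Weighted: (-21.2245624176) − (-1.3605491778) = -19.8640132398
Divide by 2^4 − 1 = 15.
Result: -1.3242675493
Correction |R − A(h/2)| = 2.268e-03; gap |A(h/2) − A(h)| = 3.401e-02.

-1.324268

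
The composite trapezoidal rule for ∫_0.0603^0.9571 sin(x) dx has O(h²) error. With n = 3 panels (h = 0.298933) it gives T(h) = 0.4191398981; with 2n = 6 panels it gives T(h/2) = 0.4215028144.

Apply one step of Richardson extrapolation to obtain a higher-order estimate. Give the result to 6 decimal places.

Method order is 2; weight 2^2 = 4.
Numerator 4*A(h/2) − A(h) = 4*0.4215028144 − 0.4191398981 = 1.2668713595
Divide by 2^2 − 1 = 3.
So the Richardson estimate is 0.4222904532.

0.422290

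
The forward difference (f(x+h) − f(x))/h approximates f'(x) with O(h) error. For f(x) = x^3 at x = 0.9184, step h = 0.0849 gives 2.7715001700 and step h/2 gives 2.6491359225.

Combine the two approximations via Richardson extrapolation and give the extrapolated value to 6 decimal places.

With r = 1 the leading error scales as h^1, so the weight is 2^1 = 2.
Weighted: 5.2982718450 − 2.7715001700 = 2.5267716750
Divide by 2^1 − 1 = 1.
R = 2.5267716750/1 = 2.5267716750
Shift from A(h/2): −0.1223642475.

2.526772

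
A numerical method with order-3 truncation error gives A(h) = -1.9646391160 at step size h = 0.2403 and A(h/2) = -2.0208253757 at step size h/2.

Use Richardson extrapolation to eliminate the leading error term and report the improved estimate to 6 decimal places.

-2.028852

r = 3: numerator weight 8, denominator 7.
2^3·A(h/2) = -16.1666030056; minus A(h) gives -14.2019638896.
Divide by 2^3 − 1 = 7.
(8·(-2.0208253757) − (-1.9646391160))/(8 − 1) = -2.0288519842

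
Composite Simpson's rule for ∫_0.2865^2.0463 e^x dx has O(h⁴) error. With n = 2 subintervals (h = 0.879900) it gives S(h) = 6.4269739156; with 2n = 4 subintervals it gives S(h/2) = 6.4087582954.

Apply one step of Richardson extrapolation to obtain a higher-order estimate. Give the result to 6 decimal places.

6.407544

Error is O(h^4); halving h shrinks it by 2^4 = 16.
Weighted: 102.5401327264 − 6.4269739156 = 96.1131588108
(16*6.4087582954 − 6.4269739156)/(16 − 1) = 6.4075439207
Shift from A(h/2): −0.0012143747.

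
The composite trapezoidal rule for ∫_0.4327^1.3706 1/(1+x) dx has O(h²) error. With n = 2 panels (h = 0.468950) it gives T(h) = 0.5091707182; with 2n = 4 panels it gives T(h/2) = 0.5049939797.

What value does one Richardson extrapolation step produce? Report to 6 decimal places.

0.503602

Error is O(h^2); halving h shrinks it by 2^2 = 4.
4·0.5049939797 = 2.0199759188; 2.0199759188 − 0.5091707182 = 1.5108052006
R = 1.5108052006/3 = 0.5036017335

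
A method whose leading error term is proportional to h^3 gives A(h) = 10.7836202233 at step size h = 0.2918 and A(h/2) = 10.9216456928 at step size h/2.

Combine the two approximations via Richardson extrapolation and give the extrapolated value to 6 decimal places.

Leading term ∝ h^3; use weight 8 = 2^3.
Top: 8(10.9216456928) − (10.7836202233) = 76.5895453191
Denominator 8 − 1 = 7.
Extrapolated: 76.5895453191 / 7 = 10.9413636170
Gap between inputs: 1.380e-01; correction applied: +0.0197179242.

10.941364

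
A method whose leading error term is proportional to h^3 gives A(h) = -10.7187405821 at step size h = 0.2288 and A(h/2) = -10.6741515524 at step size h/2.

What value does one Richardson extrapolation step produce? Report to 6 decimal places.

With r = 3 the leading error scales as h^3, so the weight is 2^3 = 8.
Top: 8(-10.6741515524) − (-10.7187405821) = -74.6744718371
Denominator 8 − 1 = 7.
(-74.6744718371) ÷ 7 = -10.6677816910

-10.667782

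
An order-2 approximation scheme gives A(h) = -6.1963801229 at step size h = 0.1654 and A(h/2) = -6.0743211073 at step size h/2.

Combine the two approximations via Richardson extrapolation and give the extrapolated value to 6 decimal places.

Order 2 gives 2^r = 4 and 2^r − 1 = 3.
4 × (-6.0743211073) − (-6.1963801229) = -18.1009043063
Divide by 2^2 − 1 = 3.
(-18.1009043063) ÷ 3 = -6.0336347688
Shift from A(h/2): +0.0406863385.

-6.033635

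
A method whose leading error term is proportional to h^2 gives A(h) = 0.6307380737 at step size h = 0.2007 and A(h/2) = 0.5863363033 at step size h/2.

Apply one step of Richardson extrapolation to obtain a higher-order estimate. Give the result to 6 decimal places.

0.571536

r = 2, so 2^r = 4.
Weighted: 2.3453452132 − 0.6307380737 = 1.7146071395
Denominator 4 − 1 = 3.
Result: 0.5715357132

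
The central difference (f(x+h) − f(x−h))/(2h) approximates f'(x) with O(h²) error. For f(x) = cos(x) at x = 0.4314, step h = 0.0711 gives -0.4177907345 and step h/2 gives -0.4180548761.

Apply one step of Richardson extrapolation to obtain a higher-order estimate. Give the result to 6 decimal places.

The method has order 2: 2^2 = 4.
2^2*A(h/2) = -1.6722195044; minus A(h) gives -1.2544287699.
Divide by 2^2 − 1 = 3.
So the Richardson estimate is -0.4181429233.
Correction |R − A(h/2)| = 8.805e-05; gap |A(h/2) − A(h)| = 2.641e-04.

-0.418143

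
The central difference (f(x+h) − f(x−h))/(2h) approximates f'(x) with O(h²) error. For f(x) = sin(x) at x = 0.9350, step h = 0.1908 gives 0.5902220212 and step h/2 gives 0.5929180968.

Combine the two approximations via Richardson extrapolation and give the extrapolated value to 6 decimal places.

0.593817

With r = 2 the leading error scales as h^2, so the weight is 2^2 = 4.
4×0.5929180968 − 0.5902220212 = 1.7814503660
R = 1.7814503660/3 = 0.5938167887
Gap between inputs: 2.696e-03; correction applied: +0.0008986919.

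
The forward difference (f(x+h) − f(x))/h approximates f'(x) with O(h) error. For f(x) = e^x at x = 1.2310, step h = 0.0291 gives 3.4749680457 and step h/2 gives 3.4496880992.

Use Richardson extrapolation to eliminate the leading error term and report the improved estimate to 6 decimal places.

3.424408

With r = 1 the leading error scales as h^1, so the weight is 2^1 = 2.
A(h/2) − A(h) = 3.4496880992 − 3.4749680457 = -0.0252799465
Correction (A(h/2) − A(h))/(2 − 1) = (-0.0252799465)/1 = -0.0252799465
R = 3.4496880992 − 0.0252799465 = 3.4244081527
Shift from A(h/2): −0.0252799465.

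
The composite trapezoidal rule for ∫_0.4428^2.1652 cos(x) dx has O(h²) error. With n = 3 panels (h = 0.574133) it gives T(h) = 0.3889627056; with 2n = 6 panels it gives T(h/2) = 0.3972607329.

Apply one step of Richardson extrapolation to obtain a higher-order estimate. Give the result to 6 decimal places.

Method order is 2; weight 2^2 = 4.
4 × 0.3972607329 = 1.5890429316; subtract 0.3889627056 → 1.2000802260
(4 × 0.3972607329 − 0.3889627056)/(4 − 1) = 0.4000267420

0.400027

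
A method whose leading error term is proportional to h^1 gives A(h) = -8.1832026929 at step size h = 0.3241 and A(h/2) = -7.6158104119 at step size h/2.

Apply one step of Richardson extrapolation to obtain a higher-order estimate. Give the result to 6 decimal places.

-7.048418

Method order is 1; weight 2^1 = 2.
2 × (-7.6158104119) = -15.2316208238; (-15.2316208238) − (-8.1832026929) = -7.0484181309
Denominator 2 − 1 = 1.
(2 × (-7.6158104119) − (-8.1832026929))/(2 − 1) = -7.0484181309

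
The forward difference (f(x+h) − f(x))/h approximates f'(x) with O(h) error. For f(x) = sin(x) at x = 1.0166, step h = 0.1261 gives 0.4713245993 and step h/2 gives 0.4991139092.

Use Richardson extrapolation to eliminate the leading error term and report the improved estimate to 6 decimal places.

With r = 1 the leading error scales as h^1, so the weight is 2^1 = 2.
Difference of the inputs: 0.4991139092 − 0.4713245993 = 0.0277893099
Correction (A(h/2) − A(h))/(2 − 1) = 0.0277893099/1 = 0.0277893099
R = A(h/2) + (A(h/2) − A(h))/1 = 0.4991139092 + 0.0277893099 = 0.5269032191
Correction |R − A(h/2)| = 2.779e-02; gap |A(h/2) − A(h)| = 2.779e-02.

0.526903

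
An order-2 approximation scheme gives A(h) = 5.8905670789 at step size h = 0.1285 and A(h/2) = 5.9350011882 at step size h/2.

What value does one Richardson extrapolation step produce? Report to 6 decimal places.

5.949813

Order 2 gives 2^r = 4 and 2^r − 1 = 3.
A(h/2) − A(h) = 5.9350011882 − 5.8905670789 = 0.0444341093
Correction (A(h/2) − A(h))/(4 − 1) = 0.0444341093/3 = 0.0148113698
R = 5.9350011882 + 0.0148113698 = 5.9498125580
Correction |R − A(h/2)| = 1.481e-02; gap |A(h/2) − A(h)| = 4.443e-02.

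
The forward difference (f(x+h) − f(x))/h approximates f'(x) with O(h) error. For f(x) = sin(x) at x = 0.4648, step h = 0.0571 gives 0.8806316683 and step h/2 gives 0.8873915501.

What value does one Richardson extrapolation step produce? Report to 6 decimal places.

0.894151

With r = 1 the leading error scales as h^1, so the weight is 2^1 = 2.
2×0.8873915501 = 1.7747831002; 1.7747831002 − 0.8806316683 = 0.8941514319
Denominator 2 − 1 = 1.
0.8941514319 ÷ 1 = 0.8941514319
Correction |R − A(h/2)| = 6.760e-03; gap |A(h/2) − A(h)| = 6.760e-03.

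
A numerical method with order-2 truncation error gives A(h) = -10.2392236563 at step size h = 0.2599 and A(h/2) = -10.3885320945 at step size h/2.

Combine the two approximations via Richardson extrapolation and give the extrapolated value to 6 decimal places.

-10.438302

Error is O(h^2); halving h shrinks it by 2^2 = 4.
4*(-10.3885320945) = -41.5541283780; subtract (-10.2392236563) → -31.3149047217
(-31.3149047217) ÷ 3 = -10.4383015739
Gap between inputs: 1.493e-01; correction applied: −0.0497694794.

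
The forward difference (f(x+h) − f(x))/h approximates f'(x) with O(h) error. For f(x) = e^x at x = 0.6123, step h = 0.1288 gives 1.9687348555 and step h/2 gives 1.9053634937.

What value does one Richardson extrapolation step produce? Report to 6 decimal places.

1.841992

The method has order 1: 2^1 = 2.
2^1×A(h/2) = 3.8107269874; minus A(h) gives 1.8419921319.
1.8419921319 ÷ 1 = 1.8419921319
Correction |R − A(h/2)| = 6.337e-02; gap |A(h/2) − A(h)| = 6.337e-02.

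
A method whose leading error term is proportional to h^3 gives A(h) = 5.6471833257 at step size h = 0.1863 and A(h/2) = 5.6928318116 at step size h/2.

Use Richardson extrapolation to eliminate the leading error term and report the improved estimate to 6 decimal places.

The method has order 3: 2^3 = 8.
2^3×A(h/2) = 45.5426544928; minus A(h) gives 39.8954711671.
Denominator 8 − 1 = 7.
R = 39.8954711671/7 = 5.6993530239

5.699353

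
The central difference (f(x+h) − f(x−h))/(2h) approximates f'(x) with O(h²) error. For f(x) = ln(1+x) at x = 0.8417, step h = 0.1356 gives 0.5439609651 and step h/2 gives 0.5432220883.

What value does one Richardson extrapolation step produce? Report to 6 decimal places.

0.542976

With r = 2 the leading error scales as h^2, so the weight is 2^2 = 4.
Weighted: 2.1728883532 − 0.5439609651 = 1.6289273881
Denominator 4 − 1 = 3.
1.6289273881 ÷ 3 = 0.5429757960
Shift from A(h/2): −0.0002462923.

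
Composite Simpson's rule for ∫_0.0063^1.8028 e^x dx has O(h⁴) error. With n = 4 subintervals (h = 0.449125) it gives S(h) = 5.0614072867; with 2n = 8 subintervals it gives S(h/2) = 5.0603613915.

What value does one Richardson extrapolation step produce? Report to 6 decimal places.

5.060292

The method has order 4: 2^4 = 16.
16*5.0603613915 = 80.9657822640; 80.9657822640 − 5.0614072867 = 75.9043749773
(16*5.0603613915 − 5.0614072867)/(16 − 1) = 5.0602916652
Correction |R − A(h/2)| = 6.973e-05; gap |A(h/2) − A(h)| = 1.046e-03.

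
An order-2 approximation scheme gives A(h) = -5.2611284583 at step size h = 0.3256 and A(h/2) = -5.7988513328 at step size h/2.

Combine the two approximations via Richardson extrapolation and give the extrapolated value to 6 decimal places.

r = 2: numerator weight 4, denominator 3.
Weighted: (-23.1954053312) − (-5.2611284583) = -17.9342768729
R = (-17.9342768729)/3 = -5.9780922910

-5.978092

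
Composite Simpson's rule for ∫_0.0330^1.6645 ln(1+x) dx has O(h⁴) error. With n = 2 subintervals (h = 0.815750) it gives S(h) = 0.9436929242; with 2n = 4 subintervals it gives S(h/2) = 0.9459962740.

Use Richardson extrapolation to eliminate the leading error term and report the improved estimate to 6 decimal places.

The method has order 4: 2^4 = 16.
16 × 0.9459962740 = 15.1359403840; subtract 0.9436929242 → 14.1922474598
R = 14.1922474598/15 = 0.9461498307

0.946150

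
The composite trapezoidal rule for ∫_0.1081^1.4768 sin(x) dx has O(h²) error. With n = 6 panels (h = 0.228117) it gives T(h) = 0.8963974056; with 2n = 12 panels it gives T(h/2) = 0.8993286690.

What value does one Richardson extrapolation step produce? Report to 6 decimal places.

Method order is 2; weight 2^2 = 4.
2^2×A(h/2) = 3.5973146760; minus A(h) gives 2.7009172704.
Denominator 4 − 1 = 3.
(4×0.8993286690 − 0.8963974056)/(4 − 1) = 0.9003057568

0.900306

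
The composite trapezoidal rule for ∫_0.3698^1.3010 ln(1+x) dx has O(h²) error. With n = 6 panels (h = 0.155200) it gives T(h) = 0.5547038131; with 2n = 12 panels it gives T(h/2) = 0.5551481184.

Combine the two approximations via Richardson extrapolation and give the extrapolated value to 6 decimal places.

With r = 2 the leading error scales as h^2, so the weight is 2^2 = 4.
Weighted: 2.2205924736 − 0.5547038131 = 1.6658886605
1.6658886605 ÷ 3 = 0.5552962202
Gap between inputs: 4.443e-04; correction applied: +0.0001481018.

0.555296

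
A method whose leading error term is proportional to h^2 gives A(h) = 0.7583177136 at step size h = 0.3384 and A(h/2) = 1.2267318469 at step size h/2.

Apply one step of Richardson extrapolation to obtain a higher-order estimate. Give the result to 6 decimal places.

1.382870

r = 2: numerator weight 4, denominator 3.
A(h/2) − A(h) = 1.2267318469 − 0.7583177136 = 0.4684141333
Divide by 2^2 − 1 = 3: 0.4684141333/3 = 0.1561380444
R = 1.2267318469 + 0.1561380444 = 1.3828698913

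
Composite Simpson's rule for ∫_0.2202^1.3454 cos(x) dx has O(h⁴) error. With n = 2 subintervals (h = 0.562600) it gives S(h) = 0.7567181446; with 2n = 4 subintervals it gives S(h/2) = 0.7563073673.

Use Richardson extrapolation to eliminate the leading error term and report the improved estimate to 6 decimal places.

0.756280

r = 4: numerator weight 16, denominator 15.
16 × 0.7563073673 = 12.1009178768; 12.1009178768 − 0.7567181446 = 11.3441997322
Extrapolated: 11.3441997322 / 15 = 0.7562799821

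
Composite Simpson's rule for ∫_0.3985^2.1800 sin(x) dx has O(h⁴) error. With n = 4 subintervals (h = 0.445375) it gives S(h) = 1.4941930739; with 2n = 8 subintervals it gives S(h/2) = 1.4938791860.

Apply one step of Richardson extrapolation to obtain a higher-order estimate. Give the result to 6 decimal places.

1.493858

Order 4 gives 2^r = 16 and 2^r − 1 = 15.
Numerator 16 × A(h/2) − A(h) = 16 × 1.4938791860 − 1.4941930739 = 22.4078739021
R = 22.4078739021/15 = 1.4938582601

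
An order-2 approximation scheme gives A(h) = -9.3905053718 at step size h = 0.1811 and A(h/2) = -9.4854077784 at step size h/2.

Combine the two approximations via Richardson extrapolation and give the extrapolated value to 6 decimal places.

-9.517042

r = 2: numerator weight 4, denominator 3.
4*(-9.4854077784) = -37.9416311136; subtract (-9.3905053718) → -28.5511257418
Divide by 2^2 − 1 = 3.
R = (-28.5511257418)/3 = -9.5170419139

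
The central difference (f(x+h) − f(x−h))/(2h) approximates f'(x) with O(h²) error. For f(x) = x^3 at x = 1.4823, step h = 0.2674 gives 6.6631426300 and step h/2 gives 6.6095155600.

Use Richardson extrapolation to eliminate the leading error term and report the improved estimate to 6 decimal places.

6.591640

Method order is 2; weight 2^2 = 4.
Weighted: 26.4380622400 − 6.6631426300 = 19.7749196100
(4·6.6095155600 − 6.6631426300)/(4 − 1) = 6.5916398700
Shift from A(h/2): −0.0178756900.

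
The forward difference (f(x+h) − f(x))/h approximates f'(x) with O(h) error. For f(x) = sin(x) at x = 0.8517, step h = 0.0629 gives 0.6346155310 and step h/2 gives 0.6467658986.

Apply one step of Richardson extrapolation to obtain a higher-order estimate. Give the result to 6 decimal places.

0.658916

r = 1, so 2^r = 2.
Numerator 2×A(h/2) − A(h) = 2×0.6467658986 − 0.6346155310 = 0.6589162662
Divide by 2^1 − 1 = 1.
Extrapolated: 0.6589162662 / 1 = 0.6589162662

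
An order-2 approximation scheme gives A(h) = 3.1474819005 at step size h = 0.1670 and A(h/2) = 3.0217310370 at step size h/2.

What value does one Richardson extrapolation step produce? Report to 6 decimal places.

With r = 2 the leading error scales as h^2, so the weight is 2^2 = 4.
2^2 × A(h/2) = 12.0869241480; minus A(h) gives 8.9394422475.
Divide by 2^2 − 1 = 3.
Extrapolated: 8.9394422475 / 3 = 2.9798140825
Shift from A(h/2): −0.0419169545.

2.979814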